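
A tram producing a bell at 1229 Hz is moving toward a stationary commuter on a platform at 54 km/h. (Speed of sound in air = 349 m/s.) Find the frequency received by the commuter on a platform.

1284 Hz

54 km/h = 15 m/s.
Moving source, stationary observer: f' = f · v/(v − v_s) since the source is approaching.
f' = 1229 × 349/(349 − 15) = 1229 × 349/334 ≈ 1284 Hz.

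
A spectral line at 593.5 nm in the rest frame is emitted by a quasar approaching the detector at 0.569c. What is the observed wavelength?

Relativistic Doppler for wavelength: λ' = λ₀ · √((1 − β)/(1 + β)).
λ' = 593.5 × √(0.4310/1.5690) = 593.5 × 0.52412 ≈ 311.1 nm.

311.1 nm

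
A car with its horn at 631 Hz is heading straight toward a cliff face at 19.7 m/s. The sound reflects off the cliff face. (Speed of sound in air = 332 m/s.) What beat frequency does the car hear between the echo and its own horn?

80 Hz

The cliff face receives the sound from a moving source: f₁ = f₀ · v/(v − v_e) = 631 × 332/312.3 ≈ 670.8 Hz.
On the return leg the car is a moving observer: f₂ = f₁ · (v + v_e)/v = 670.8 × 351.7/332 ≈ 710.6 Hz.
Equivalently f₂ = f₀ · (v + v_e)/(v − v_e).
Beat against the emitted tone: |f₂ − f₀| = 2v_e·f₀/(v − v_e) = 2 × 19.7 × 631/312.3 ≈ 80 Hz.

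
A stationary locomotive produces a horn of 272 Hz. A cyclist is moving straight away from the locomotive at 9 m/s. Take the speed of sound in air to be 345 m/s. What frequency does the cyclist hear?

265 Hz

Moving observer, stationary source: f' = f · (v − v_o)/v.
f' = 272 × (345 − 9)/345 = 272 × 336/345 ≈ 265 Hz.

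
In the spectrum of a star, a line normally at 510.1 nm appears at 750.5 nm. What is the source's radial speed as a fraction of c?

0.368

λ'/λ₀ = 1.4713 > 1 (redshift), so the source is receding.
λ'/λ₀ = √((1 + β)/(1 − β)) for a receding source ⇒ β = (r² − 1)/(r² + 1) with r = λ'/λ₀.
β = (2.1647 − 1)/(2.1647 + 1) ≈ 0.368.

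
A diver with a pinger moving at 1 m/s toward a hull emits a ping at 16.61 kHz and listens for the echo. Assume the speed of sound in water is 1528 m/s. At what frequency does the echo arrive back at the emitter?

16.63 kHz

The hull receives the sound from a moving source: f₁ = f₀ · v/(v − v_e) = 16.61 × 1528/1527 ≈ 16.62 kHz.
On the return leg the diver with a pinger is a moving observer: f₂ = f₁ · (v + v_e)/v = 16.62 × 1529/1528 ≈ 16.63 kHz.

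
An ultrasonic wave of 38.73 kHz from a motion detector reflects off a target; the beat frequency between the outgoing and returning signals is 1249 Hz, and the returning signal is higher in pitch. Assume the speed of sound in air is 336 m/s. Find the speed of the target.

Double Doppler shift off a moving reflector: f₂ = f₀ · (v + u)/(v − u) (u > 0 toward emitter).
Returning signal is higher, so f₂ = f₀ + Δf = 38730 + 1249 = 39979 Hz.
Rearranging, u = v · (f₂ − f₀)/(f₂ + f₀) = 336 × 1249/78709 ≈ 5.3 m/s.
So the target is moving at 5.3 m/s toward the emitter.

5.3 m/s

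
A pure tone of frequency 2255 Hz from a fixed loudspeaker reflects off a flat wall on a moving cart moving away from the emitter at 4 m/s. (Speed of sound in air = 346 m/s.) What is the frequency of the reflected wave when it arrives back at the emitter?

The flat wall on a moving cart first receives the wave as a moving observer: f₁ = f₀ · (v − u)/v = 2255 × (346 − 4)/346 ≈ 2229 Hz.
The reflection then acts as a moving source: f₂ = f₁ · v/(v + u) ≈ 2203 Hz.

2203 Hz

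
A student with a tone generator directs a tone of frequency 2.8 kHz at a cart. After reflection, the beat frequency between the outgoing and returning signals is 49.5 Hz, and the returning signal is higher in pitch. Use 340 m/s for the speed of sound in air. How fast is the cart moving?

2.98 m/s

Double Doppler shift off a moving reflector: f₂ = f₀ · (v + u)/(v − u) (u > 0 toward emitter).
Returning signal is higher, so f₂ = f₀ + Δf = 2800 + 49.5 = 2849.5 Hz.
Rearranging, u = v · (f₂ − f₀)/(f₂ + f₀) = 340 × 49.5/5649.5 ≈ 2.98 m/s.
So the cart is moving at 2.98 m/s toward the emitter.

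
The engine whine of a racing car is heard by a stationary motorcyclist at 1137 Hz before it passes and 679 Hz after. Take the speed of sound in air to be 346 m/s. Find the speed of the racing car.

f₁/f₂ = (v + v_s)/(v − v_s), so v_s = v · (f₁ − f₂)/(f₁ + f₂).
v_s = 346 × (1137 − 679)/(1137 + 679) = 346 × 458/1816 ≈ 87 m/s.

87 m/s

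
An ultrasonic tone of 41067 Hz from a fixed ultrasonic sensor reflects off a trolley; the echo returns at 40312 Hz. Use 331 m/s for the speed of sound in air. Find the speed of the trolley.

3.1 m/s

Double Doppler shift off a moving reflector: f₂ = f₀ · (v + u)/(v − u) (u > 0 toward emitter).
Rearranging, u = v · (f₂ − f₀)/(f₂ + f₀) = 331 × -755/81379 ≈ -3.1 m/s.
So the trolley is moving at 3.1 m/s away from the emitter.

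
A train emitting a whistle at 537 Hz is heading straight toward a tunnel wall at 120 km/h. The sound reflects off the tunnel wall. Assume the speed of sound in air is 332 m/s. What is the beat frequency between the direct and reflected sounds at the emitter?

120 Hz

120 km/h = 33.33 m/s.
The tunnel wall receives the sound from a moving source: f₁ = f₀ · v/(v − v_e) = 537 × 332/298.67 ≈ 596.9 Hz.
On the return leg the train is a moving observer: f₂ = f₁ · (v + v_e)/v = 596.9 × 365.33/332 ≈ 656.9 Hz.
Equivalently f₂ = f₀ · (v + v_e)/(v − v_e).
Beat against the emitted tone: |f₂ − f₀| = 2v_e·f₀/(v − v_e) = 2 × 33.33 × 537/298.67 ≈ 120 Hz.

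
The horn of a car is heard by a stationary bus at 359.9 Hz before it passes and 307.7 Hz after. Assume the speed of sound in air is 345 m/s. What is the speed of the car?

27 m/s

f₁/f₂ = (v + v_s)/(v − v_s), so v_s = v · (f₁ − f₂)/(f₁ + f₂).
v_s = 345 × (359.9 − 307.7)/(359.9 + 307.7) = 345 × 52.2/667.6 ≈ 27 m/s.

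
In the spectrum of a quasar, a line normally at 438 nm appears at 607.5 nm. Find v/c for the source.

λ'/λ₀ = 1.3870 > 1 (redshift), so the source is receding.
λ'/λ₀ = √((1 + β)/(1 − β)) for a receding source ⇒ β = (r² − 1)/(r² + 1) with r = λ'/λ₀.
β = (1.9237 − 1)/(1.9237 + 1) ≈ 0.316.

0.316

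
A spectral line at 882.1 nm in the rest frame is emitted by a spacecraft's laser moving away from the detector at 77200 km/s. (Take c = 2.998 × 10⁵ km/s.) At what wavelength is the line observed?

β = v/c = 77200/299800 = 0.2575.
Relativistic Doppler for wavelength: λ' = λ₀ · √((1 + β)/(1 − β)).
λ' = 882.1 × √(1.2575/0.7425) = 882.1 × 1.30139 ≈ 1148.0 nm.

1148.0 nm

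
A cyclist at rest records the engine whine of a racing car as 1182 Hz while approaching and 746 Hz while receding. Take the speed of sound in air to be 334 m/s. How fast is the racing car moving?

76 m/s

f₁/f₂ = (v + v_s)/(v − v_s), so v_s = v · (f₁ − f₂)/(f₁ + f₂).
v_s = 334 × (1182 − 746)/(1182 + 746) = 334 × 436/1928 ≈ 76 m/s.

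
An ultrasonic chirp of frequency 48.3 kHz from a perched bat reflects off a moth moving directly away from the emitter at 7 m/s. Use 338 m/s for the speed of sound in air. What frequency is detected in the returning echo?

46.3 kHz

The moth first receives the wave as a moving observer: f₁ = f₀ · (v − u)/v = 48.3 × (338 − 7)/338 ≈ 47.3 kHz.
The reflection then acts as a moving source: f₂ = f₁ · v/(v + u) ≈ 46.3 kHz.
Equivalently f₂ = f₀ · (v − u)/(v + u).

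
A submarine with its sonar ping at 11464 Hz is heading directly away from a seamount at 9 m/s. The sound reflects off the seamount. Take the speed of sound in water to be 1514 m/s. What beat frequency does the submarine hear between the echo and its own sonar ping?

135 Hz

The seamount receives the sound from a moving source: f₁ = f₀ · v/(v + v_e) = 11464 × 1514/1523 ≈ 11396.3 Hz.
On the return leg the submarine is a moving observer: f₂ = f₁ · (v − v_e)/v = 11396.3 × 1505/1514 ≈ 11328.5 Hz.
Equivalently f₂ = f₀ · (v − v_e)/(v + v_e).
Beat against the emitted tone: |f₂ − f₀| = 2v_e·f₀/(v + v_e) = 2 × 9 × 11464/1523 ≈ 135 Hz.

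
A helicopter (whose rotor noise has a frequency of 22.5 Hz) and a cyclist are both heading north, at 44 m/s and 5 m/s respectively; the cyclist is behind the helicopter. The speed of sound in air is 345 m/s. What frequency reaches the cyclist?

The cyclist is behind, so the helicopter is moving away from it while the cyclist is moving toward the helicopter.
Both move, so f' = f · (v + v_o)/(v + v_s).
f' = 22.5 × (345 + 5)/(345 + 44) = 22.5 × 350/389 ≈ 20.2 Hz.

20.2 Hz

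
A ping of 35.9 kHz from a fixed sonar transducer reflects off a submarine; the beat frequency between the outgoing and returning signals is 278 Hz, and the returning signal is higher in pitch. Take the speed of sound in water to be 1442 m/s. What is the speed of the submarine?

5.6 m/s

Double Doppler shift off a moving reflector: f₂ = f₀ · (v + u)/(v − u) (u > 0 toward emitter).
Returning signal is higher, so f₂ = f₀ + Δf = 35900 + 278 = 36178 Hz.
Rearranging, u = v · (f₂ − f₀)/(f₂ + f₀) = 1442 × 278/72078 ≈ 5.6 m/s.
So the submarine is moving at 5.6 m/s toward the emitter.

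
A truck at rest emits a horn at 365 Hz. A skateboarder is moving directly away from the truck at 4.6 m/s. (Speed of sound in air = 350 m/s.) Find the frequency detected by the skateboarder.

Moving observer, stationary source: f' = f · (v − v_o)/v.
f' = 365 × (350 − 4.6)/350 = 365 × 345.4/350 ≈ 360 Hz.

360 Hz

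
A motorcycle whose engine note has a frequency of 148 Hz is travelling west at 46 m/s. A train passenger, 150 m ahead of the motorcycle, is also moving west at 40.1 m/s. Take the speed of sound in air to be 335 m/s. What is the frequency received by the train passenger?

The train passenger is ahead, so the motorcycle is moving toward it while the train passenger is moving away from the motorcycle.
With source approaching and observer receding, f' = f · (v − v_o)/(v − v_s).
f' = 148 × (335 − 40.1)/(335 − 46) = 148 × 294.9/289 ≈ 151 Hz.

151 Hz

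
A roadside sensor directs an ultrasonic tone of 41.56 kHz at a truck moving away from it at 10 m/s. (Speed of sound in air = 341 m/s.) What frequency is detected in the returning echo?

39.2 kHz

The truck first receives the wave as a moving observer: f₁ = f₀ · (v − u)/v = 41.56 × (341 − 10)/341 ≈ 40.3 kHz.
On reflection it acts as a source moving away from the stationary detector: f₂ = f₁ · v/(v + u) = 40.3 × 341/351 ≈ 39.2 kHz.
Equivalently f₂ = f₀ · (v − u)/(v + u).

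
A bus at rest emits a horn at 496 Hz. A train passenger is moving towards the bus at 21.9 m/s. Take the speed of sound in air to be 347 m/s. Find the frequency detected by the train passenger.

Only the observer moves, toward the source, so f' = f · (v + v_o)/v.
f' = 496 × (347 + 21.9)/347 = 496 × 368.9/347 ≈ 527 Hz.

527 Hz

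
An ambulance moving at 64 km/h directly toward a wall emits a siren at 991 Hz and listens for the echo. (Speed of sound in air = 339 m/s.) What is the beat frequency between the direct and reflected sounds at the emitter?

64 km/h = 17.78 m/s.
The wall receives the sound from a moving source: f₁ = f₀ · v/(v − v_e) = 991 × 339/321.22 ≈ 1045.8 Hz.
On the return leg the ambulance is a moving observer: f₂ = f₁ · (v + v_e)/v = 1045.8 × 356.78/339 ≈ 1100.7 Hz.
Equivalently f₂ = f₀ · (v + v_e)/(v − v_e).
Beat against the emitted tone: |f₂ − f₀| = 2v_e·f₀/(v − v_e) = 2 × 17.78 × 991/321.22 ≈ 110 Hz.

110 Hz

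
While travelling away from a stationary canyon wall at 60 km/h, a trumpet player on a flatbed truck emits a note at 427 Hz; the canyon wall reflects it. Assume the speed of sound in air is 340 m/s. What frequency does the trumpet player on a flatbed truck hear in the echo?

387 Hz

60 km/h = 16.67 m/s.
The canyon wall receives the sound from a moving source: f₁ = f₀ · v/(v + v_e) = 427 × 340/356.67 ≈ 407 Hz.
On the return leg the trumpet player on a flatbed truck is a moving observer: f₂ = f₁ · (v − v_e)/v = 407 × 323.33/340 ≈ 387 Hz.
Equivalently f₂ = f₀ · (v − v_e)/(v + v_e).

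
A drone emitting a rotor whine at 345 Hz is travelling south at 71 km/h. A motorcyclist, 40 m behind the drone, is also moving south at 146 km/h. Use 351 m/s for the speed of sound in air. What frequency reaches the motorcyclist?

364 Hz

71 km/h = 19.72 m/s; 146 km/h = 40.56 m/s.
The motorcyclist is behind, so the drone is moving away from it while the motorcyclist is moving toward the drone.
Both move, so f' = f · (v + v_o)/(v + v_s).
f' = 345 × (351 + 40.56)/(351 + 19.72) = 345 × 391.56/370.72 ≈ 364 Hz.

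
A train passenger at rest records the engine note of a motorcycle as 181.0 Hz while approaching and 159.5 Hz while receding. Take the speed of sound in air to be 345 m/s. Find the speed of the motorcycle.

21.8 m/s

f₁/f₂ = (v + v_s)/(v − v_s), so v_s = v · (f₁ − f₂)/(f₁ + f₂).
v_s = 345 × (181.0 − 159.5)/(181.0 + 159.5) = 345 × 21.5/340.5 ≈ 21.8 m/s.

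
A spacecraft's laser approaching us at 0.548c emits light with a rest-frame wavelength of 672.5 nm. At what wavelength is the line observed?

363.4 nm

Relativistic Doppler for wavelength: λ' = λ₀ · √((1 − β)/(1 + β)).
λ' = 672.5 × √(0.4520/1.5480) = 672.5 × 0.54036 ≈ 363.4 nm.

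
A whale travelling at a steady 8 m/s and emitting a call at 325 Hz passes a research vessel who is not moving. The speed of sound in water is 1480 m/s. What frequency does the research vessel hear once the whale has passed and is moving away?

323 Hz

Receding: f₂ = f · v/(v + v_s) = 325 × 1480/1488 ≈ 323 Hz.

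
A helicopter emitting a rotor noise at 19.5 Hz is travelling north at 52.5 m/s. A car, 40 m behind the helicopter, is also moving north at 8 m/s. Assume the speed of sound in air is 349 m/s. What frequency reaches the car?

The car is behind, so the helicopter is moving away from it while the car is moving toward the helicopter.
Both move, so f' = f · (v + v_o)/(v + v_s).
f' = 19.5 × (349 + 8)/(349 + 52.5) = 19.5 × 357/401.5 ≈ 17.3 Hz.

17.3 Hz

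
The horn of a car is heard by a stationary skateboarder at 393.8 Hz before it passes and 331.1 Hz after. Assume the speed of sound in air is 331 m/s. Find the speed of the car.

f₁/f₂ = (v + v_s)/(v − v_s), so v_s = v · (f₁ − f₂)/(f₁ + f₂).
v_s = 331 × (393.8 − 331.1)/(393.8 + 331.1) = 331 × 62.7/724.9 ≈ 29 m/s.

29 m/s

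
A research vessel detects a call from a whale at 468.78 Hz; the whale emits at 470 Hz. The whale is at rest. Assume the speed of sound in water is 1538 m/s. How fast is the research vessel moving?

f' < f, so the research vessel is receding.
f' = f · (v − v_o)/v ⇒ v_o = v · |f'/f − 1|.
v_o = 1538 × |468.78/470 − 1| = 1538 × 0.002596 ≈ 4.0 m/s.

4.0 m/s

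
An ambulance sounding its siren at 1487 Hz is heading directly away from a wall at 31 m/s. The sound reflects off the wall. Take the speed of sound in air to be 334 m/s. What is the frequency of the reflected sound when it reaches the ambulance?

The wall receives the sound from a moving source: f₁ = f₀ · v/(v + v_e) = 1487 × 334/365 ≈ 1361 Hz.
On the return leg the ambulance is a moving observer: f₂ = f₁ · (v − v_e)/v = 1361 × 303/334 ≈ 1234 Hz.

1234 Hz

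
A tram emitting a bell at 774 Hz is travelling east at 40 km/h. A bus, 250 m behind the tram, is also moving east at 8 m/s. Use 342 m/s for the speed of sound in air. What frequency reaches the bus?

767 Hz

40 km/h = 11.11 m/s.
The bus is behind, so the tram is moving away from it while the bus is moving toward the tram.
Both move, so f' = f · (v + v_o)/(v + v_s).
f' = 774 × (342 + 8)/(342 + 11.11) = 774 × 350/353.11 ≈ 767 Hz.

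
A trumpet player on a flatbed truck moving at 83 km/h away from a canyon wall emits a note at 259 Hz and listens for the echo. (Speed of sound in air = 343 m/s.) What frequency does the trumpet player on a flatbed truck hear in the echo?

226 Hz

83 km/h = 23.06 m/s.
The canyon wall receives the sound from a moving source: f₁ = f₀ · v/(v + v_e) = 259 × 343/366.06 ≈ 243 Hz.
On the return leg the trumpet player on a flatbed truck is a moving observer: f₂ = f₁ · (v − v_e)/v = 243 × 319.94/343 ≈ 226 Hz.
Equivalently f₂ = f₀ · (v − v_e)/(v + v_e).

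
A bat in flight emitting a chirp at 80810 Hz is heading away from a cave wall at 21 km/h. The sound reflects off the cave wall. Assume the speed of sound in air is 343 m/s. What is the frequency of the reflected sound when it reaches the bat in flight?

21 km/h = 5.833 m/s.
The cave wall receives the sound from a moving source: f₁ = f₀ · v/(v + v_e) = 80810 × 343/348.83 ≈ 79459 Hz.
On the return leg the bat in flight is a moving observer: f₂ = f₁ · (v − v_e)/v = 79459 × 337.17/343 ≈ 78107 Hz.
Equivalently f₂ = f₀ · (v − v_e)/(v + v_e).

78107 Hz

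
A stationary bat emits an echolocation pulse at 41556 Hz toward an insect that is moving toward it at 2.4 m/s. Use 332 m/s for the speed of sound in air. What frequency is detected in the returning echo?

42161 Hz

The insect first receives the wave as a moving observer: f₁ = f₀ · (v + u)/v = 41556 × (332 + 2.4)/332 ≈ 41856 Hz.
On reflection it acts as a source moving toward the stationary detector: f₂ = f₁ · v/(v − u) = 41856 × 332/329.6 ≈ 42161 Hz.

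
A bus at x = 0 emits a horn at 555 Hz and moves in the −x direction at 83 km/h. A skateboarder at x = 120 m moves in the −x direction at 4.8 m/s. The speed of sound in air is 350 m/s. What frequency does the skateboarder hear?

83 km/h = 23.06 m/s.
The observer lies on the +x side, so the source is heading away from the observer and the observer is heading toward the source.
With source receding and observer approaching, f' = f · (v + v_o)/(v + v_s).
f' = 555 × (350 + 4.8)/(350 + 23.06) = 555 × 354.8/373.06 ≈ 528 Hz.

528 Hz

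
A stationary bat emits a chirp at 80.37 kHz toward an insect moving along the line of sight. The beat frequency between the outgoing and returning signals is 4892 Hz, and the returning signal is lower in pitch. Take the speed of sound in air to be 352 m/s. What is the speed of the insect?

11.0 m/s

Double Doppler shift off a moving reflector: f₂ = f₀ · (v + u)/(v − u) (u > 0 toward emitter).
Returning signal is lower, so f₂ = f₀ − Δf = 80370 − 4892 = 75478 Hz.
Rearranging, u = v · (f₂ − f₀)/(f₂ + f₀) = 352 × -4892/155848 ≈ -11.0 m/s.
So the insect is moving at 11.0 m/s away from the emitter.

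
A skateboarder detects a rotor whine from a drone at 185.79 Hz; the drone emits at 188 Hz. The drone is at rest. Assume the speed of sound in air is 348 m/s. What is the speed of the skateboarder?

4.1 m/s

f' < f, so the skateboarder is receding.
f' = f · (v − v_o)/v ⇒ v_o = v · |f'/f − 1|.
v_o = 348 × |185.79/188 − 1| = 348 × 0.01176 ≈ 4.1 m/s.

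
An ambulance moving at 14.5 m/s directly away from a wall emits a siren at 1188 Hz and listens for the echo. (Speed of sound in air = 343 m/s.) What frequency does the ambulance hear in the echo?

The wall receives the sound from a moving source: f₁ = f₀ · v/(v + v_e) = 1188 × 343/357.5 ≈ 1140 Hz.
On the return leg the ambulance is a moving observer: f₂ = f₁ · (v − v_e)/v = 1140 × 328.5/343 ≈ 1092 Hz.

1092 Hz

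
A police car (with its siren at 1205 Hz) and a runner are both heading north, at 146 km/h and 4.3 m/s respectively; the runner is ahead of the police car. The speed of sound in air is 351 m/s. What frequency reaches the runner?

1346 Hz

146 km/h = 40.56 m/s.
The runner is ahead, so the police car is moving toward it while the runner is moving away from the police car.
With source approaching and observer receding, f' = f · (v − v_o)/(v − v_s).
f' = 1205 × (351 − 4.3)/(351 − 40.56) = 1205 × 346.7/310.44 ≈ 1346 Hz.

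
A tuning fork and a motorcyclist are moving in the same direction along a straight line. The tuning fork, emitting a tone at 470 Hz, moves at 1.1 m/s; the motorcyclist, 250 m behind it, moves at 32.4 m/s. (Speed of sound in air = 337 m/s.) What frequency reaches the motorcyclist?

The motorcyclist is behind, so the tuning fork is moving away from it while the motorcyclist is moving toward the tuning fork.
With source receding and observer approaching, f' = f · (v + v_o)/(v + v_s).
f' = 470 × (337 + 32.4)/(337 + 1.1) = 470 × 369.4/338.1 ≈ 514 Hz.

514 Hz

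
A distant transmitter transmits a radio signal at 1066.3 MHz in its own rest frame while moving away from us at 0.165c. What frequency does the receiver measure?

902.7 MHz

Relativistic Doppler for frequency: f' = f₀ · √((1 − β)/(1 + β)).
f' = 1066.3 × √(0.8350/1.1650) = 1066.3 × 0.84660 ≈ 902.7 MHz.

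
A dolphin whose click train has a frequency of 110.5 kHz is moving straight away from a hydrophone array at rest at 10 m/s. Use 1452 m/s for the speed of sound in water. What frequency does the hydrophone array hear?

Only the source moves, away from the listener, so f' = f · v/(v + v_s).
f' = 110.5 × 1452/(1452 + 10) = 110.5 × 1452/1462 ≈ 109.7 kHz.

109.7 kHz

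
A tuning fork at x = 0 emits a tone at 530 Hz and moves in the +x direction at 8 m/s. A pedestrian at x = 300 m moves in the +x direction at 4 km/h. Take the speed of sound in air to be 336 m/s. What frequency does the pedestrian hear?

4 km/h = 1.111 m/s.
The observer lies on the +x side, so the source is heading toward the observer and the observer is heading away from the source.
Both move, so f' = f · (v − v_o)/(v − v_s).
f' = 530 × (336 − 1.111)/(336 − 8) = 530 × 334.89/328 ≈ 541 Hz.

541 Hz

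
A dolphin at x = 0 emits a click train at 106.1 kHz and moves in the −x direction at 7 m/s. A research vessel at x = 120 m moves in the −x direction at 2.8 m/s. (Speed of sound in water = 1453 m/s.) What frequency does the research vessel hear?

The observer lies on the +x side, so the source is heading away from the observer and the observer is heading toward the source.
Both move, so f' = f · (v + v_o)/(v + v_s).
f' = 106.1 × (1453 + 2.8)/(1453 + 7) = 106.1 × 1455.8/1460 ≈ 105.8 kHz.

105.8 kHz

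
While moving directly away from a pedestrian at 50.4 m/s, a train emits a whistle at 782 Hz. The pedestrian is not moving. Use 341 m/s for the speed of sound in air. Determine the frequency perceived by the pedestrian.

With the source moving away from a stationary observer, f' = f · v/(v + v_s).
f' = 782 × 341/(341 + 50.4) = 782 × 341/391.4 ≈ 681 Hz.

681 Hz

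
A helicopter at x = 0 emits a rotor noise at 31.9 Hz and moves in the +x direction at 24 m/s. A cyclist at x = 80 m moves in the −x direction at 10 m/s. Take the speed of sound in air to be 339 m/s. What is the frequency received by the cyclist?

35.3 Hz

The observer lies on the +x side, so the source is heading toward the observer and the observer is heading toward the source.
General Doppler shift: f' = f · (v + v_o)/(v − v_s).
f' = 31.9 × (339 + 10)/(339 − 24) = 31.9 × 349/315 ≈ 35.3 Hz.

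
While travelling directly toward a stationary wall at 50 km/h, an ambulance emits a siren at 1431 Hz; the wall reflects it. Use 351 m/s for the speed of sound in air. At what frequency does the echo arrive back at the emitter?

50 km/h = 13.89 m/s.
The wall receives the sound from a moving source: f₁ = f₀ · v/(v − v_e) = 1431 × 351/337.11 ≈ 1490 Hz.
On the return leg the ambulance is a moving observer: f₂ = f₁ · (v + v_e)/v = 1490 × 364.89/351 ≈ 1549 Hz.
Equivalently f₂ = f₀ · (v + v_e)/(v − v_e).

1549 Hz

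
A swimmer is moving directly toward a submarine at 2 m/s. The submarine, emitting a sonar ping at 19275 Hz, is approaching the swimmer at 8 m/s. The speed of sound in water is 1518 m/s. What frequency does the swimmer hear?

19403 Hz

Both move, so f' = f · (v + v_o)/(v − v_s).
f' = 19275 × (1518 + 2)/(1518 − 8) = 19275 × 1520/1510 ≈ 19403 Hz.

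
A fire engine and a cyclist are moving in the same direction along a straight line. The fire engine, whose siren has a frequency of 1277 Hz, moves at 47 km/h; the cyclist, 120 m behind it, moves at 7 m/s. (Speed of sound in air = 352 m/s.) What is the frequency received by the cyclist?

1256 Hz

47 km/h = 13.06 m/s.
The cyclist is behind, so the fire engine is moving away from it while the cyclist is moving toward the fire engine.
General Doppler shift: f' = f · (v + v_o)/(v + v_s).
f' = 1277 × (352 + 7)/(352 + 13.06) = 1277 × 359/365.06 ≈ 1256 Hz.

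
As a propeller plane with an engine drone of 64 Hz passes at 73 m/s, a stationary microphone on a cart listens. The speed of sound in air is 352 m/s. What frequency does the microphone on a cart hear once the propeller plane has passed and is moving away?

Receding: f₂ = f · v/(v + v_s) = 64 × 352/425 ≈ 53 Hz.

53 Hz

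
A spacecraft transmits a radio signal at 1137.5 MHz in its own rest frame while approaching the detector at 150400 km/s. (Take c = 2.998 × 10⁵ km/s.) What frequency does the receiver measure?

β = v/c = 150400/299800 = 0.5017.
Relativistic Doppler for frequency: f' = f₀ · √((1 + β)/(1 − β)).
f' = 1137.5 × √(1.5017/0.4983) = 1137.5 × 1.73591 ≈ 1974.6 MHz.

1974.6 MHz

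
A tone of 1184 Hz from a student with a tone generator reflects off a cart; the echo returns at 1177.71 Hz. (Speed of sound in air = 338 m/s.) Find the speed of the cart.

Double Doppler shift off a moving reflector: f₂ = f₀ · (v + u)/(v − u) (u > 0 toward emitter).
Rearranging, u = v · (f₂ − f₀)/(f₂ + f₀) = 338 × -6.29/2361.71 ≈ -0.90 m/s.
So the cart is moving at 0.90 m/s away from the emitter.

0.90 m/s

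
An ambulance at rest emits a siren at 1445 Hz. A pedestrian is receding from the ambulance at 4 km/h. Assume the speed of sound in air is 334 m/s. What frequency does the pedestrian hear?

1440 Hz

4 km/h = 1.111 m/s.
Only the observer moves, away from the source, so f' = f · (v − v_o)/v.
f' = 1445 × (334 − 1.111)/334 = 1445 × 332.89/334 ≈ 1440 Hz.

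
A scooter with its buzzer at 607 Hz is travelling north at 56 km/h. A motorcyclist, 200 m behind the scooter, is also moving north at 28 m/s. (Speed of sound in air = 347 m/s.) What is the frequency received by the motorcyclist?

56 km/h = 15.56 m/s.
The motorcyclist is behind, so the scooter is moving away from it while the motorcyclist is moving toward the scooter.
General Doppler shift: f' = f · (v + v_o)/(v + v_s).
f' = 607 × (347 + 28)/(347 + 15.56) = 607 × 375/362.56 ≈ 628 Hz.

628 Hz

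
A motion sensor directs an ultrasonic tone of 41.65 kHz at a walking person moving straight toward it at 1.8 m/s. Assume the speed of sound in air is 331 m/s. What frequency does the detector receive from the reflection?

42.1 kHz

At the walking person (a moving observer), f₁ = f₀ · (v + u)/v = 41.65 × 332.8/331 ≈ 41.9 kHz.
On reflection it acts as a source moving toward the stationary detector: f₂ = f₁ · v/(v − u) = 41.9 × 331/329.2 ≈ 42.1 kHz.
Equivalently f₂ = f₀ · (v + u)/(v − u).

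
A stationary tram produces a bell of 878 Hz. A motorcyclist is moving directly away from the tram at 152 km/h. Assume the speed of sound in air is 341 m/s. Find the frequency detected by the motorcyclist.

152 km/h = 42.22 m/s.
Moving observer, stationary source: f' = f · (v − v_o)/v.
f' = 878 × (341 − 42.22)/341 = 878 × 298.78/341 ≈ 769 Hz.

769 Hz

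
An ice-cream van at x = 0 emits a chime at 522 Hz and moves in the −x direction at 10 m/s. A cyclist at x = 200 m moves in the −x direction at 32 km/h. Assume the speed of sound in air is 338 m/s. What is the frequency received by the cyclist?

520 Hz

32 km/h = 8.889 m/s.
The observer lies on the +x side, so the source is heading away from the observer and the observer is heading toward the source.
Both move, so f' = f · (v + v_o)/(v + v_s).
f' = 522 × (338 + 8.889)/(338 + 10) = 522 × 346.89/348 ≈ 520 Hz.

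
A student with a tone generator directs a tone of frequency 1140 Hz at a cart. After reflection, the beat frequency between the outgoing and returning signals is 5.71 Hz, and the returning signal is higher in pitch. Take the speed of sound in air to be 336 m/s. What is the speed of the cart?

0.84 m/s

Double Doppler shift off a moving reflector: f₂ = f₀ · (v + u)/(v − u) (u > 0 toward emitter).
Returning signal is higher, so f₂ = f₀ + Δf = 1140 + 5.71 = 1145.71 Hz.
Rearranging, u = v · (f₂ − f₀)/(f₂ + f₀) = 336 × 5.71/2285.71 ≈ 0.84 m/s.
So the cart is moving at 0.84 m/s toward the emitter.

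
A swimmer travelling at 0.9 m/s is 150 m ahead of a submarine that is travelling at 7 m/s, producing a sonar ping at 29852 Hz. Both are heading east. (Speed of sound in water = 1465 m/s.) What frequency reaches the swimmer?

The swimmer is ahead, so the submarine is moving toward it while the swimmer is moving away from the submarine.
Both move, so f' = f · (v − v_o)/(v − v_s).
f' = 29852 × (1465 − 0.9)/(1465 − 7) = 29852 × 1464.1/1458 ≈ 29977 Hz.

29977 Hz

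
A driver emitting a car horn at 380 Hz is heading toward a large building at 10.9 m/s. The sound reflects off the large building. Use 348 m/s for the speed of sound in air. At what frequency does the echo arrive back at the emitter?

405 Hz

The large building receives the sound from a moving source: f₁ = f₀ · v/(v − v_e) = 380 × 348/337.1 ≈ 392 Hz.
On the return leg the driver is a moving observer: f₂ = f₁ · (v + v_e)/v = 392 × 358.9/348 ≈ 405 Hz.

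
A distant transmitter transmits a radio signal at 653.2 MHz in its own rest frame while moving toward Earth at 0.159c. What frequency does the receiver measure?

Relativistic Doppler for frequency: f' = f₀ · √((1 + β)/(1 − β)).
f' = 653.2 × √(1.1590/0.8410) = 653.2 × 1.17393 ≈ 766.8 MHz.

766.8 MHz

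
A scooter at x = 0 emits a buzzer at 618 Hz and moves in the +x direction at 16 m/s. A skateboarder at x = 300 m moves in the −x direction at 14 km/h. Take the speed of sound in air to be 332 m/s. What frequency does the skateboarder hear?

657 Hz

14 km/h = 3.889 m/s.
The observer lies on the +x side, so the source is heading toward the observer and the observer is heading toward the source.
Both move, so f' = f · (v + v_o)/(v − v_s).
f' = 618 × (332 + 3.889)/(332 − 16) = 618 × 335.89/316 ≈ 657 Hz.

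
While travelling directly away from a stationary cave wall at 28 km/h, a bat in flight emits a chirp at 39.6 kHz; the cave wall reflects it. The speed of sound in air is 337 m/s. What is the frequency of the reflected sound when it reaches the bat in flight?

28 km/h = 7.778 m/s.
The cave wall receives the sound from a moving source: f₁ = f₀ · v/(v + v_e) = 39.6 × 337/344.78 ≈ 38.7 kHz.
On the return leg the bat in flight is a moving observer: f₂ = f₁ · (v − v_e)/v = 38.7 × 329.22/337 ≈ 37.8 kHz.

37.8 kHz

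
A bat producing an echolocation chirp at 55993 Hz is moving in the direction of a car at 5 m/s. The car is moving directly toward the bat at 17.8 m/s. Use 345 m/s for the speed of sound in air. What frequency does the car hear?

59748 Hz

Both move, so f' = f · (v + v_o)/(v − v_s).
f' = 55993 × (345 + 17.8)/(345 − 5) = 55993 × 362.8/340 ≈ 59748 Hz.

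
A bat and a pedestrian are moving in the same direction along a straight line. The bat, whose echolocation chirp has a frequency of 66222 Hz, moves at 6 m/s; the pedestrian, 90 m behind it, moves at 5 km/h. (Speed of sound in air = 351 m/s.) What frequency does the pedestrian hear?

65367 Hz

5 km/h = 1.389 m/s.
The pedestrian is behind, so the bat is moving away from it while the pedestrian is moving toward the bat.
With source receding and observer approaching, f' = f · (v + v_o)/(v + v_s).
f' = 66222 × (351 + 1.389)/(351 + 6) = 66222 × 352.39/357 ≈ 65367 Hz.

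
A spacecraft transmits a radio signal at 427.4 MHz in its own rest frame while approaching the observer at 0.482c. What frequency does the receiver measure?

722.9 MHz

Relativistic Doppler for frequency: f' = f₀ · √((1 + β)/(1 − β)).
f' = 427.4 × √(1.4820/0.5180) = 427.4 × 1.69145 ≈ 722.9 MHz.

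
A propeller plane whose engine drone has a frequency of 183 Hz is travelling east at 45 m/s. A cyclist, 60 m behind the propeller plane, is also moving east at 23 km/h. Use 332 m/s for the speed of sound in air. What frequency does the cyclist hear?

23 km/h = 6.389 m/s.
The cyclist is behind, so the propeller plane is moving away from it while the cyclist is moving toward the propeller plane.
With source receding and observer approaching, f' = f · (v + v_o)/(v + v_s).
f' = 183 × (332 + 6.389)/(332 + 45) = 183 × 338.39/377 ≈ 164 Hz.

164 Hz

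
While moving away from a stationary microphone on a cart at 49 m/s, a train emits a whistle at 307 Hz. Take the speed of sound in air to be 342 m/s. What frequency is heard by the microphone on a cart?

269 Hz

Only the source moves, away from the listener, so f' = f · v/(v + v_s).
f' = 307 × 342/(342 + 49) = 307 × 342/391 ≈ 269 Hz.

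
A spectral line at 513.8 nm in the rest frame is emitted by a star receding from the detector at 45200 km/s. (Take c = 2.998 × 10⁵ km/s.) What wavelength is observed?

β = v/c = 45200/299800 = 0.1508.
Relativistic Doppler for wavelength: λ' = λ₀ · √((1 + β)/(1 − β)).
λ' = 513.8 × √(1.1508/0.8492) = 513.8 × 1.16407 ≈ 598.1 nm.

598.1 nm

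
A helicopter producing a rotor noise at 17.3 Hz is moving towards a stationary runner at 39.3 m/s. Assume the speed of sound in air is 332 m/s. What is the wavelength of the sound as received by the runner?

With the source moving toward a stationary observer, f' = f · v/(v − v_s).
f' = 17.3 × 332/(332 − 39.3) ≈ 19.6 Hz.
λ' = v/f' = 332/19.6228 ≈ 16.92 m.

16.92 m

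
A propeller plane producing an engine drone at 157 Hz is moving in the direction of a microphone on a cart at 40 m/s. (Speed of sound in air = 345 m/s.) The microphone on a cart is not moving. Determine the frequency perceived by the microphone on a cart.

178 Hz

Only the source moves, toward the listener, so f' = f · v/(v − v_s).
f' = 157 × 345/(345 − 40) = 157 × 345/305 ≈ 178 Hz.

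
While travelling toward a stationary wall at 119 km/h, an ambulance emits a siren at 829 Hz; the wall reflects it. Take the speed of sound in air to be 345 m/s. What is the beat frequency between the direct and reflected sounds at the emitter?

119 km/h = 33.06 m/s.
The wall receives the sound from a moving source: f₁ = f₀ · v/(v − v_e) = 829 × 345/311.94 ≈ 916.8 Hz.
On the return leg the ambulance is a moving observer: f₂ = f₁ · (v + v_e)/v = 916.8 × 378.06/345 ≈ 1004.7 Hz.
Beat against the emitted tone: |f₂ − f₀| = 2v_e·f₀/(v − v_e) = 2 × 33.06 × 829/311.94 ≈ 176 Hz.

176 Hz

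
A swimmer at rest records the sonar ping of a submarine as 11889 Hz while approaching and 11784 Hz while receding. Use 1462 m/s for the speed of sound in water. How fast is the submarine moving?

f₁/f₂ = (v + v_s)/(v − v_s), so v_s = v · (f₁ − f₂)/(f₁ + f₂).
v_s = 1462 × (11889 − 11784)/(11889 + 11784) = 1462 × 105/23673 ≈ 6.5 m/s.

6.5 m/s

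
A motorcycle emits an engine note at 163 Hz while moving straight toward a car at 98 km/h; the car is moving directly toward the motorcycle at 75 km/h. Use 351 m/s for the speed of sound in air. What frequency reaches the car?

98 km/h = 27.22 m/s; 75 km/h = 20.83 m/s.
General Doppler shift: f' = f · (v + v_o)/(v − v_s).
f' = 163 × (351 + 20.83)/(351 − 27.22) = 163 × 371.83/323.78 ≈ 187 Hz.

187 Hz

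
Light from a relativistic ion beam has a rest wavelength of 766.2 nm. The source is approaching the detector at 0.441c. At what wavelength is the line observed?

Relativistic Doppler for wavelength: λ' = λ₀ · √((1 − β)/(1 + β)).
λ' = 766.2 × √(0.5590/1.4410) = 766.2 × 0.62284 ≈ 477.2 nm.

477.2 nm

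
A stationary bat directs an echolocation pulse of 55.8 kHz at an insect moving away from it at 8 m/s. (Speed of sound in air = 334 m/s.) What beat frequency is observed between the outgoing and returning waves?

The insect first receives the wave as a moving observer: f₁ = f₀ · (v − u)/v = 55.8 × (334 − 8)/334 ≈ 54.46 kHz.
The reflection then acts as a moving source: f₂ = f₁ · v/(v + u) ≈ 53.19 kHz.
Beat frequency (with f₀ = 55800 Hz): |f₂ − f₀| = 2u·f₀/(v + u) = 2 × 8 × 55800/342 ≈ 2611 Hz.

2611 Hz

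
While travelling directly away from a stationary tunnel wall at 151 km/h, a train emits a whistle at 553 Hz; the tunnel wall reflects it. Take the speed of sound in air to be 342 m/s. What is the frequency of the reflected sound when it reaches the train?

151 km/h = 41.94 m/s.
The tunnel wall receives the sound from a moving source: f₁ = f₀ · v/(v + v_e) = 553 × 342/383.94 ≈ 493 Hz.
On the return leg the train is a moving observer: f₂ = f₁ · (v − v_e)/v = 493 × 300.06/342 ≈ 432 Hz.
Equivalently f₂ = f₀ · (v − v_e)/(v + v_e).

432 Hz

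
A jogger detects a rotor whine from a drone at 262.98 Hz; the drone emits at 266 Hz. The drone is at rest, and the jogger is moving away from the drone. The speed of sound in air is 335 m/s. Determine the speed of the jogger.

f' = f · (v − v_o)/v ⇒ v_o = v · |f'/f − 1|.
v_o = 335 × |262.98/266 − 1| = 335 × 0.01135 ≈ 3.8 m/s.

3.8 m/s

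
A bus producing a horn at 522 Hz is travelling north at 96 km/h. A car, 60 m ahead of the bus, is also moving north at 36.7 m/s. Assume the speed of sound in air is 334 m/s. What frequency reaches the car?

505 Hz

96 km/h = 26.67 m/s.
The car is ahead, so the bus is moving toward it while the car is moving away from the bus.
Both move, so f' = f · (v − v_o)/(v − v_s).
f' = 522 × (334 − 36.7)/(334 − 26.67) = 522 × 297.3/307.33 ≈ 505 Hz.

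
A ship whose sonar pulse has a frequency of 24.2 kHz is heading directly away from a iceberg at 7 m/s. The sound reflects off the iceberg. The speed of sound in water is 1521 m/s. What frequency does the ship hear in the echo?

24.0 kHz

The iceberg receives the sound from a moving source: f₁ = f₀ · v/(v + v_e) = 24.2 × 1521/1528 ≈ 24.1 kHz.
On the return leg the ship is a moving observer: f₂ = f₁ · (v − v_e)/v = 24.1 × 1514/1521 ≈ 24.0 kHz.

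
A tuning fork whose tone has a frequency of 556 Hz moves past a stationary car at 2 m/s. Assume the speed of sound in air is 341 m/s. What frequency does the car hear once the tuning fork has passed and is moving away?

Receding: f₂ = f · v/(v + v_s) = 556 × 341/343 ≈ 553 Hz.

553 Hz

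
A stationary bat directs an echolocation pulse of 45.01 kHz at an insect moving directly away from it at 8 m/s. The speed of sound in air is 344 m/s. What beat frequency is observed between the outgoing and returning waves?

The insect first receives the wave as a moving observer: f₁ = f₀ · (v − u)/v = 45.01 × (344 − 8)/344 ≈ 43.96 kHz.
The reflection then acts as a moving source: f₂ = f₁ · v/(v + u) ≈ 42.96 kHz.
Equivalently f₂ = f₀ · (v − u)/(v + u).
Beat frequency (with f₀ = 45010 Hz): |f₂ − f₀| = 2u·f₀/(v + u) = 2 × 8 × 45010/352 ≈ 2046 Hz.

2046 Hz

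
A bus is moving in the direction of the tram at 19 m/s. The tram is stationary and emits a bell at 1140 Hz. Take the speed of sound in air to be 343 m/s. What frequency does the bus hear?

1203 Hz

Moving observer, stationary source: f' = f · (v + v_o)/v.
f' = 1140 × (343 + 19)/343 = 1140 × 362/343 ≈ 1203 Hz.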